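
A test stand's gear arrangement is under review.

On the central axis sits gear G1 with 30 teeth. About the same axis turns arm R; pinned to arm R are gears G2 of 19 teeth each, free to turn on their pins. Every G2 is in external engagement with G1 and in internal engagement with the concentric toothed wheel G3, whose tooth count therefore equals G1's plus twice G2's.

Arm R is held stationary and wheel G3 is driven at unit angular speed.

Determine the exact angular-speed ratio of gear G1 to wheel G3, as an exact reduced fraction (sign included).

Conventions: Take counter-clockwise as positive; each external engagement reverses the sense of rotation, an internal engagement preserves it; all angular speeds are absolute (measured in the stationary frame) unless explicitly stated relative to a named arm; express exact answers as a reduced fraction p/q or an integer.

class = planetary set [G3 = 30+2·19 = 68; Willis about the carrier]
ring teeth: 30 + 2·19 = 68
30(ω_sun−ω_arm) = −68(ω_ring−ω_arm),  ω_arm = 0, ω_ring = 1
ω_sun = 0 − (68/30)(1−0) = -34/15
ω_out/ω_in = -34/15

-34/15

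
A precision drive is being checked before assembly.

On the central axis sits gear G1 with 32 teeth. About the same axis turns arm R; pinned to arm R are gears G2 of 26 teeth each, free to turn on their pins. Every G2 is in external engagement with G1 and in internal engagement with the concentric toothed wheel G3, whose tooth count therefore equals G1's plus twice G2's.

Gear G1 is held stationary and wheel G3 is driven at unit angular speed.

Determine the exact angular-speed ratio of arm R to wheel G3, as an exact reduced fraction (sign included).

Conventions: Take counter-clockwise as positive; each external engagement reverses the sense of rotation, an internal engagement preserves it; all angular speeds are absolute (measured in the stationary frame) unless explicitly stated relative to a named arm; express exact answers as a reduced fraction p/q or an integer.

21/29

class = planetary set [G3 = 32+2·26 = 84; Willis about the carrier]
ring teeth: 32 + 2·26 = 84
32(ω_sun−ω_arm) = −84(ω_ring−ω_arm),  ω_sun = 0, ω_ring = 1
32(0−ω_arm) = −84(1−ω_arm)  ⇒  116·ω_arm = 84  ⇒  ω_arm = 21/29
ω_out/ω_in = 21/29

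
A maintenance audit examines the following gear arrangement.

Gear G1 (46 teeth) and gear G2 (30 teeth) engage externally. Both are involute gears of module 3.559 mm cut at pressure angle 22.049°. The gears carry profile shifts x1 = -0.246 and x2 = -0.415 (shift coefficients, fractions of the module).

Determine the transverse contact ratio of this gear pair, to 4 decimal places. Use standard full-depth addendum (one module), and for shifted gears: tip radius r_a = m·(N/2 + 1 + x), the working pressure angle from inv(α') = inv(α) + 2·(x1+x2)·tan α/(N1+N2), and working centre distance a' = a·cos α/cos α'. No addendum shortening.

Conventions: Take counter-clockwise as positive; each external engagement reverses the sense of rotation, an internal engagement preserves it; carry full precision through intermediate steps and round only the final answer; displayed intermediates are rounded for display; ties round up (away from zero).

topology: single-mesh involute geometry — m = 3.559, 46T/30T pair
base radii: r_b1 = 75.870237, r_b2 = 49.480589
tip radii: r_a1 = 84.540486, r_a2 = 55.467015
inv(α') = inv(22.049°) + 2·(-0.246-0.415)·tan α/(46+30) = 0.01314850  ⇒  α' = 19.20702°
a' = a·cos α / cos α' = 135.2420·cos 22.049°/cos 19.20702° = 132.739637
action lengths: √(r_a1²−r_b1²) = 37.293444, √(r_a2²−r_b2²) = 25.065136
base pitch p_b = π·m·cos α = 10.363190
CR = (37.293444 + 25.065136 − 132.739637·sin 19.20702°)/10.363190 = 1.803458
contact ratio ≈ 1.8035

1.8035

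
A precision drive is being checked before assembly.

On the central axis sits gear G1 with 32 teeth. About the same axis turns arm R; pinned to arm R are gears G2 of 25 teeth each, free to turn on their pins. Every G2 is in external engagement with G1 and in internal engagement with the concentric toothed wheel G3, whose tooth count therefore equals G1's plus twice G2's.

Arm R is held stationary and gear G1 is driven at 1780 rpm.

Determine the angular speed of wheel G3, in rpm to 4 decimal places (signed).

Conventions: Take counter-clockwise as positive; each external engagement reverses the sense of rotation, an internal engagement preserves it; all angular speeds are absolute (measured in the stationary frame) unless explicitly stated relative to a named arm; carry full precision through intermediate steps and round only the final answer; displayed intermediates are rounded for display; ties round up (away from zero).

recognized (axles ride arm R): planetary set, 32/25/82 teeth
normalise by the input: solve with ω_sun = 1, then scale by 1780 rpm
ring teeth: 32 + 2·25 = 82
32(ω_sun−ω_arm) = −82(ω_ring−ω_arm),  ω_arm = 0, ω_sun = 1
ω_ring = 0 − (32/82)(1−0) = -16/41
scale: ω_ring = -16/41 × 1780 rpm = -694.6341 rpm

-694.6341 rpm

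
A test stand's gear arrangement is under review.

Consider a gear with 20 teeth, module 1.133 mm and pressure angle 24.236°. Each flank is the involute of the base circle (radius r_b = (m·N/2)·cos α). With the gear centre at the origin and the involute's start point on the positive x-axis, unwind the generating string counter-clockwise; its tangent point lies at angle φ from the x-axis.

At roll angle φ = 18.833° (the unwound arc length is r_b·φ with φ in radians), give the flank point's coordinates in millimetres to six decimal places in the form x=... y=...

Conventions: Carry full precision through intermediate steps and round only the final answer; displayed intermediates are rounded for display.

x=10.874530 y=0.120984

topology: single-mesh involute geometry — m = 1.133, N = 20
pitch radius r_p = m·N/2 = 1.133·20/2 = 11.330000
base radius r_b = r_p·cos α = 11.330000·cos 24.236° = 10.331401
roll angle φ = 18.833° = 0.32869786 rad
x = r_b·(cos φ + φ·sin φ) = 10.874530
y = r_b·(sin φ − φ·cos φ) = 0.120984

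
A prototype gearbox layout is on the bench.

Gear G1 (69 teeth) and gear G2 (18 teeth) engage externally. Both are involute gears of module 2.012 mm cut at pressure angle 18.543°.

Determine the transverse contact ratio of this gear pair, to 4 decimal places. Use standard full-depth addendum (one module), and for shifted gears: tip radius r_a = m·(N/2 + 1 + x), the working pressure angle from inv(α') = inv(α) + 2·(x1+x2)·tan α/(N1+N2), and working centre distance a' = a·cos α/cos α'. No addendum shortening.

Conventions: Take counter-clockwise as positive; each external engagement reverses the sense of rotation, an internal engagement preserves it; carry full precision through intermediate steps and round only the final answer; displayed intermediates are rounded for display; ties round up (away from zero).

1.7386

topology: single-mesh involute geometry — m = 2.012, 69T/18T pair
base radii: r_b1 = 65.810390, r_b2 = 17.167928
tip radii: r_a1 = 71.426000, r_a2 = 20.120000
no profile shift: α' = α, a' = a
action lengths: √(r_a1²−r_b1²) = 27.760873, √(r_a2²−r_b2²) = 10.491742
base pitch p_b = π·m·cos α = 5.992737
CR = (27.760873 + 10.491742 − 87.522000·sin 18.54300°)/5.992737 = 1.738637
contact ratio ≈ 1.7386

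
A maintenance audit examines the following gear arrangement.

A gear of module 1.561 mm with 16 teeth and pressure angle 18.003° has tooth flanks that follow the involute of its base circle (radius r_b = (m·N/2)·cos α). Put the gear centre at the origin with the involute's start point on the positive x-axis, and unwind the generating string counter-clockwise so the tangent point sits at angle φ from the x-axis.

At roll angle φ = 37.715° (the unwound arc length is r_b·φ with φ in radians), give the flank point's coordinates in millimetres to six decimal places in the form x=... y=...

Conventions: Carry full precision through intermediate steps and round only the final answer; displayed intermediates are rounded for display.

x=14.177539 y=1.080959

recognized (one wheel, involute flank): single-mesh tooth geometry, m = 1.561, N = 16
pitch radius r_p = m·N/2 = 1.561·16/2 = 12.488000
base radius r_b = r_p·cos α = 12.488000·cos 18.003° = 11.876592
roll angle φ = 37.715° = 0.65825093 rad
x = r_b·(cos φ + φ·sin φ) = 14.177539
y = r_b·(sin φ − φ·cos φ) = 1.080959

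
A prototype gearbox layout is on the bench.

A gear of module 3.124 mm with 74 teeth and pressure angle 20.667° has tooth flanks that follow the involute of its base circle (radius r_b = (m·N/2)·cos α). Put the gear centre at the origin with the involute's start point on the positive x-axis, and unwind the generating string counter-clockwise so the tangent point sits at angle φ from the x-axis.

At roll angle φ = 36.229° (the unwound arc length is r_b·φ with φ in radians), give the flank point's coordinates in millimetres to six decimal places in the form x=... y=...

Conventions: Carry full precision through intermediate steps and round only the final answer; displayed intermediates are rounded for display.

recognized (one wheel, involute flank): single-mesh tooth geometry, m = 3.124, N = 74
pitch radius r_p = m·N/2 = 3.124·74/2 = 115.588000
base radius r_b = r_p·cos α = 115.588000·cos 20.667° = 108.149619
roll angle φ = 36.229° = 0.63231533 rad
x = r_b·(cos φ + φ·sin φ) = 127.656405
y = r_b·(sin φ − φ·cos φ) = 8.754683

x=127.656405 y=8.754683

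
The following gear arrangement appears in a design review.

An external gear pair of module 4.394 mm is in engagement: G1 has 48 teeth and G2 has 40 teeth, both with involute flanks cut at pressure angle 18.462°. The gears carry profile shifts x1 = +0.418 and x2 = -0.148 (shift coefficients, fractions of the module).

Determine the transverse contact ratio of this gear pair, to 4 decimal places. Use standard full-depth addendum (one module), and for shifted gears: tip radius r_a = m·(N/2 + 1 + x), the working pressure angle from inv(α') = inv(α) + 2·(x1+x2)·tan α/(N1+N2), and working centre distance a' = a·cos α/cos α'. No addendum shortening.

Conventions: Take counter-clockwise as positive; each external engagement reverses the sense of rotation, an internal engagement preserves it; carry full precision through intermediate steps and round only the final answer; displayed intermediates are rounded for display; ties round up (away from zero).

1.7513

topology: single-mesh involute geometry — m = 4.394, 48T/40T pair
base radii: r_b1 = 100.028590, r_b2 = 83.357158
tip radii: r_a1 = 111.686692, r_a2 = 91.623688
inv(α') = inv(18.462°) + 2·(+0.418-0.148)·tan α/(48+40) = 0.01368399  ⇒  α' = 19.45632°
a' = a·cos α / cos α' = 193.3360·cos 18.462°/cos 19.45632° = 194.492080
action lengths: √(r_a1²−r_b1²) = 49.680966, √(r_a2²−r_b2²) = 38.032675
base pitch p_b = π·m·cos α = 13.093712
CR = (49.680966 + 38.032675 − 194.492080·sin 19.45632°)/13.093712 = 1.751272
contact ratio ≈ 1.7513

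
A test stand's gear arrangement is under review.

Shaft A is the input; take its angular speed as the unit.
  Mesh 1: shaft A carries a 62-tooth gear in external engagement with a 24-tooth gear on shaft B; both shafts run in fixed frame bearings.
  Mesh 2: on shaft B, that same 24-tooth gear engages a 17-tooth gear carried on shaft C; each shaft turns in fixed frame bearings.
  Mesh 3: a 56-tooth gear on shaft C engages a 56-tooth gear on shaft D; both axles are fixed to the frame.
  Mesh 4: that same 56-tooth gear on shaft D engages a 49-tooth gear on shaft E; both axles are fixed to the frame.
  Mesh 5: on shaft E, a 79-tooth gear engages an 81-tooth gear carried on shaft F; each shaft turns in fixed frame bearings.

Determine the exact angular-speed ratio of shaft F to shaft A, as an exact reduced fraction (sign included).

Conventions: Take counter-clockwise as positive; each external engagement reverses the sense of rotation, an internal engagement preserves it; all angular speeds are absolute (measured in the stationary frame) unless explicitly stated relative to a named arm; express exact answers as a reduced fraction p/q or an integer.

-39184/9639

class = fixed-axis compound train [5 meshes; 5 ratios multiply, 5 sense flips]
mesh 1 [62T→24T]: running ratio 31/12, sense −
mesh 2 [24T→17T]: running ratio 62/17, sense +
mesh 3 [56T→56T]: running ratio 62/17, sense −
mesh 4 [56T→49T]: running ratio 496/119, sense +
mesh 5 [79T→81T]: running ratio 39184/9639, sense −
ω_out/ω_in = -39184/9639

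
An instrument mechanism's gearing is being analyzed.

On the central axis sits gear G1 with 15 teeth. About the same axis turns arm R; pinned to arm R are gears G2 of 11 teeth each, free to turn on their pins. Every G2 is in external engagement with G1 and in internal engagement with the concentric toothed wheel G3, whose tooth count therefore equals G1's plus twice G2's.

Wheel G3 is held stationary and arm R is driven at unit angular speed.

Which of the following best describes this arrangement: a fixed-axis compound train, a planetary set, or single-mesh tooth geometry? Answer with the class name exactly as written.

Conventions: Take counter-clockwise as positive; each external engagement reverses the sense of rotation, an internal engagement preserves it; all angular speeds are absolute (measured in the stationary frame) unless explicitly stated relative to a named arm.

planetary set (15T centre, 11T on arm, 37T internal) — Willis relation
classification: planetary set

planetary set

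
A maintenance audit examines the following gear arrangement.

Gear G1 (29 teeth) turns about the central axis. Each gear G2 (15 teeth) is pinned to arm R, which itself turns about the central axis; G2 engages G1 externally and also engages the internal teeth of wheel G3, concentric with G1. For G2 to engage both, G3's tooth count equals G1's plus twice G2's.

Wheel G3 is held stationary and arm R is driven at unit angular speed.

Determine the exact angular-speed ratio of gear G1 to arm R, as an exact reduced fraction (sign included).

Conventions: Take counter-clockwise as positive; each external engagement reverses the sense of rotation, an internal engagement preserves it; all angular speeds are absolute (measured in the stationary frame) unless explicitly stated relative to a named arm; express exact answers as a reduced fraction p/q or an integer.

recognized (axles ride arm R): planetary set, 29/15/59 teeth
ring teeth: 29 + 2·15 = 59
29(ω_sun−ω_arm) = −59(ω_ring−ω_arm),  ω_ring = 0, ω_arm = 1
ω_sun = 1 − (59/29)(0−1) = 88/29
ω_out/ω_in = 88/29

88/29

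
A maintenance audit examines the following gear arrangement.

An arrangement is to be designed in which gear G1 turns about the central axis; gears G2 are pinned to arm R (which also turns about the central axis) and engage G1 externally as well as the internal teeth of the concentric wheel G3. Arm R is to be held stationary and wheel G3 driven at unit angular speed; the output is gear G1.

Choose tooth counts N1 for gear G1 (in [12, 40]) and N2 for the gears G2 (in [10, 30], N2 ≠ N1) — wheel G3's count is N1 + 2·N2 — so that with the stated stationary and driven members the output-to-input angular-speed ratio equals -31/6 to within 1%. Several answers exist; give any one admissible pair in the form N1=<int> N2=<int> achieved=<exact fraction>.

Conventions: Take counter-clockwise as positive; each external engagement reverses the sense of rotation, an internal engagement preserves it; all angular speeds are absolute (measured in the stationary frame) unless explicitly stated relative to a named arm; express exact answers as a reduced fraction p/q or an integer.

N1=12 N2=25 achieved=-31/6

design class (target -31/6): planetary set
Willis with ω_arm = 0: ω_sun/ω_ring = −N3/N1; set equal to -31/6  ⇒  N3/N1 = −(-31/6) = 31/6
N3 = N1 + 2·N2  ⇒  N2/N1 = (N3/N1 − 1)/2 = (31/6 − 1)/2 = 25/12
smallest multiple with N1 ≥ 12 and N2 ≥ 10: k = 1  ⇒  N1 = 1·12 = 12, N2 = 1·25 = 25 (N1 ≤ 40, N2 ≤ 30, N2 ≠ N1 ✓), N3 = 12 + 2·25 = 62
check: −N3/N1 with N1 = 12, N3 = 62 gives -31/6; |achieved − target| = 0 ≤ 31/600 ✓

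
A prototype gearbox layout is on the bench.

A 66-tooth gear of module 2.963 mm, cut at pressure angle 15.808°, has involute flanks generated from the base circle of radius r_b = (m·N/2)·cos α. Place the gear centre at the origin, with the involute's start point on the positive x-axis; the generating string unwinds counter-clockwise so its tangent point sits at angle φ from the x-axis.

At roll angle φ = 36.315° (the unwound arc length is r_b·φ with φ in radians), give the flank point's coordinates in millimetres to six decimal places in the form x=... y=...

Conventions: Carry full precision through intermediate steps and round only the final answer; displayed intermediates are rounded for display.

class = single-mesh tooth geometry [base-circle involute, m = 2.963, 66T]
pitch radius r_p = m·N/2 = 2.963·66/2 = 97.779000
base radius r_b = r_p·cos α = 97.779000·cos 15.808° = 94.080995
roll angle φ = 36.315° = 0.63381632 rad
x = r_b·(cos φ + φ·sin φ) = 111.122318
y = r_b·(sin φ − φ·cos φ) = 7.668721

x=111.122318 y=7.668721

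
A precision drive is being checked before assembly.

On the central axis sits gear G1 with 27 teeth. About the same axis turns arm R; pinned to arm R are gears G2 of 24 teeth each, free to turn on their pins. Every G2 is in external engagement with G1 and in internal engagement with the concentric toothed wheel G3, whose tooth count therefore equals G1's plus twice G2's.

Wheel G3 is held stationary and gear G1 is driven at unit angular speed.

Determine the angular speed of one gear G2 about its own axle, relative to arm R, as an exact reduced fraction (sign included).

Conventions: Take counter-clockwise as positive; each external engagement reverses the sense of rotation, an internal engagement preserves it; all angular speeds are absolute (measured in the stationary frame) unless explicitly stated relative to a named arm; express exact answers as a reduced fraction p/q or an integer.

-225/272

planetary set (27T centre, 24T on arm, 75T internal) — Willis relation
ring teeth: 27 + 2·24 = 75
27(ω_sun−ω_arm) = −75(ω_ring−ω_arm),  ω_ring = 0, ω_sun = 1
27(1−ω_arm) = −75(0−ω_arm)  ⇒  102·ω_arm = 27  ⇒  ω_arm = 9/34
sun–planet mesh: 27·(1−9/34) = −24·(ω_p−ω_arm)  ⇒  ω_p−ω_arm = -225/272
exact speed ratio = -225/272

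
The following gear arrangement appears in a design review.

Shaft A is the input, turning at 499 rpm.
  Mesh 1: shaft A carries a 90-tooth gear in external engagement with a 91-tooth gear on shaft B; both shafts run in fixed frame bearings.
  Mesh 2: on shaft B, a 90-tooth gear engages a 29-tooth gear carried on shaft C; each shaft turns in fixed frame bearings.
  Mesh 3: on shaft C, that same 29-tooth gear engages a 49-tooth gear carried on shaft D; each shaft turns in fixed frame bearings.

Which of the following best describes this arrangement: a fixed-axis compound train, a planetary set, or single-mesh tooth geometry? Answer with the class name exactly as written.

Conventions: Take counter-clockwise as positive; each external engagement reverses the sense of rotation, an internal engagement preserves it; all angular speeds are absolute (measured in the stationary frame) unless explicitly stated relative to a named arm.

3-mesh fixed-axis compound train (all bearings frame-fixed)
classification: fixed-axis compound train

fixed-axis compound train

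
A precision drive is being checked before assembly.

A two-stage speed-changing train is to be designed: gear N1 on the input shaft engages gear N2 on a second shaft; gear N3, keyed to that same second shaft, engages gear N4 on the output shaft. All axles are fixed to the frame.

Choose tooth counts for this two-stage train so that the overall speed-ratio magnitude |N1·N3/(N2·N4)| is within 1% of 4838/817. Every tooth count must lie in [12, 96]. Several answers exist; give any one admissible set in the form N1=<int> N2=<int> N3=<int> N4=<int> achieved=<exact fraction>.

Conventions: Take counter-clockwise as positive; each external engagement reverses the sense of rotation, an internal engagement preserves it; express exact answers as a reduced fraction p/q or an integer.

class = fixed-axis compound train [2-stage, 4838/817 wanted]
target = 4838/817 in lowest terms: an exact hit needs N1·N3 = k·4838 and N2·N4 = k·817 for one integer k, every count in [12, 96]; additionally prefer no 1:1 stage (N1 ≠ N2, N3 ≠ N4)
k = 1: N1·N3 = 4838 = 59·82, N2·N4 = 817 = 19·43
achieved = 59·82/(19·43) = 4838/817; |achieved − target| = 0 ≤ 2419/40850 ✓

N1=59 N2=19 N3=82 N4=43 achieved=4838/817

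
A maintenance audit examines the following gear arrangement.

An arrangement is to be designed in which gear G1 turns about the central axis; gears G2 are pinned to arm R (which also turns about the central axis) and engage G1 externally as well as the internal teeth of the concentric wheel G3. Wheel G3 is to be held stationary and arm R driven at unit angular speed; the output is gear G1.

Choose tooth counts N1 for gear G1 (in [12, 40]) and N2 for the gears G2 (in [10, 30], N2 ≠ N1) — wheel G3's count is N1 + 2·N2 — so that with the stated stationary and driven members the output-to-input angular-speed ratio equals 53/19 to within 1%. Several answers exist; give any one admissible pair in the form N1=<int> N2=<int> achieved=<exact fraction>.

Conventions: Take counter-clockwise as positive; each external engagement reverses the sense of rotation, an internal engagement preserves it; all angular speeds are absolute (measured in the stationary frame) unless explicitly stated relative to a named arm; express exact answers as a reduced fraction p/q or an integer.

N1=38 N2=15 achieved=53/19

topology: planetary set — design target 53/19, arm = carrier (Willis)
Willis with ω_ring = 0: ω_sun/ω_arm = (N1+N3)/N1; set equal to 53/19  ⇒  N3/N1 = 53/19 − 1 = 34/19
N3 = N1 + 2·N2  ⇒  N2/N1 = (N3/N1 − 1)/2 = (34/19 − 1)/2 = 15/38
smallest multiple with N1 ≥ 12 and N2 ≥ 10: k = 1  ⇒  N1 = 1·38 = 38, N2 = 1·15 = 15 (N1 ≤ 40, N2 ≤ 30, N2 ≠ N1 ✓), N3 = 38 + 2·15 = 68
check: (N1+N3)/N1 with N1 = 38, N3 = 68 gives 53/19; |achieved − target| = 0 ≤ 53/1900 ✓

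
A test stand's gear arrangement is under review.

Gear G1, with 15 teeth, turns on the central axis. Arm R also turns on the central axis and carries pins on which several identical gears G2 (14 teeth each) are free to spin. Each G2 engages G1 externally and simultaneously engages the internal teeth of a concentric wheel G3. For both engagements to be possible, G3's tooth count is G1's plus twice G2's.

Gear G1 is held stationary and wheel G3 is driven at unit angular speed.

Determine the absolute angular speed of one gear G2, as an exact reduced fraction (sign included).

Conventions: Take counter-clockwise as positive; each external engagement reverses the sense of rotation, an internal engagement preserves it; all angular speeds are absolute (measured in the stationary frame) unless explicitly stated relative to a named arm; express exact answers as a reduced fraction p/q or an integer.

43/28

topology: planetary set — G1 15T / G2 14T / G3 43T, arm = carrier (Willis)
ring teeth: 15 + 2·14 = 43
15(ω_sun−ω_arm) = −43(ω_ring−ω_arm),  ω_sun = 0, ω_ring = 1
15(0−ω_arm) = −43(1−ω_arm)  ⇒  58·ω_arm = 43  ⇒  ω_arm = 43/58
sun–planet mesh: 15·(0−43/58) = −14·(ω_p−ω_arm)  ⇒  ω_p−ω_arm = 645/812
ω_p = 43/58 + 645/812 = 43/28
exact speed ratio = 43/28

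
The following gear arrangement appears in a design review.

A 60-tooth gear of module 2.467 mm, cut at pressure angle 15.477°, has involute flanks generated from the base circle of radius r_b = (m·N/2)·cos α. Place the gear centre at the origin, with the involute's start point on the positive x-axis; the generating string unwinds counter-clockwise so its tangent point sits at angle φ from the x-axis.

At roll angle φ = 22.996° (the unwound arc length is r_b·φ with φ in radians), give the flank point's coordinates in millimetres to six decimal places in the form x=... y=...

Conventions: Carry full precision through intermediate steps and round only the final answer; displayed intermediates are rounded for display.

x=76.841780 y=1.512533

class = single-mesh tooth geometry [base-circle involute, m = 2.467, 60T]
pitch radius r_p = m·N/2 = 2.467·60/2 = 74.010000
base radius r_b = r_p·cos α = 74.010000·cos 15.477° = 71.326224
roll angle φ = 22.996° = 0.40135591 rad
x = r_b·(cos φ + φ·sin φ) = 76.841780
y = r_b·(sin φ − φ·cos φ) = 1.512533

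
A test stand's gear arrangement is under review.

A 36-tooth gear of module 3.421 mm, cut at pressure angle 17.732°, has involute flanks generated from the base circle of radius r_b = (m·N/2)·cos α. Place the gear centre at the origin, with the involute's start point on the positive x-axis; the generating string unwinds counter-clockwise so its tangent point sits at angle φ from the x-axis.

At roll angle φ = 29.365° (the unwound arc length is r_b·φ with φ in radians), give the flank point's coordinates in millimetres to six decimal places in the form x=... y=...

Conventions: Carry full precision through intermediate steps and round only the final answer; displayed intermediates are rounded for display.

class = single-mesh tooth geometry [base-circle involute, m = 3.421, 36T]
pitch radius r_p = m·N/2 = 3.421·36/2 = 61.578000
base radius r_b = r_p·cos α = 61.578000·cos 17.732° = 58.652523
roll angle φ = 29.365° = 0.51251593 rad
x = r_b·(cos φ + φ·sin φ) = 65.857207
y = r_b·(sin φ − φ·cos φ) = 2.563520

x=65.857207 y=2.563520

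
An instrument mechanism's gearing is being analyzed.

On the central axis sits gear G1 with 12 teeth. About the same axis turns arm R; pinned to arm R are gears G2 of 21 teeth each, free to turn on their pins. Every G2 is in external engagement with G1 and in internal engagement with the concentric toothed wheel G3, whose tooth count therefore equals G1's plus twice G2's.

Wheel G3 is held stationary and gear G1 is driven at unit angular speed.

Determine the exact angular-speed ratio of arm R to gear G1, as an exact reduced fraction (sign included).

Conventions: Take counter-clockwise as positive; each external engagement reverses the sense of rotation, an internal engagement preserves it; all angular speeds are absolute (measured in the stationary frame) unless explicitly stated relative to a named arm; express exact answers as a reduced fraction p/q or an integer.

2/11

recognized (axles ride arm R): planetary set, 12/21/54 teeth
ring teeth: 12 + 2·21 = 54
12(ω_sun−ω_arm) = −54(ω_ring−ω_arm),  ω_ring = 0, ω_sun = 1
12(1−ω_arm) = −54(0−ω_arm)  ⇒  66·ω_arm = 12  ⇒  ω_arm = 2/11
ω_out/ω_in = 2/11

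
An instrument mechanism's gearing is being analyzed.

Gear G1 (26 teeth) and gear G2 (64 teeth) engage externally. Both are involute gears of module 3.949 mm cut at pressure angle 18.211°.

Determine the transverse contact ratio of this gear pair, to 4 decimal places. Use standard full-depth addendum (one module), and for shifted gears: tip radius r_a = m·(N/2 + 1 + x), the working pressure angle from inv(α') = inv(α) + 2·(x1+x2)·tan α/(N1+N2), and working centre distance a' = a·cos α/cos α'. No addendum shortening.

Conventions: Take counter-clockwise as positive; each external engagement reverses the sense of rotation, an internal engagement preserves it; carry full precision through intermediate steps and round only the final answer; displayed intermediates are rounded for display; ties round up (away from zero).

recognized (one external pair, fixed centres): single-mesh tooth geometry, m = 3.949, N1 = 26, N2 = 64
base radii: r_b1 = 48.765636, r_b2 = 120.038488
tip radii: r_a1 = 55.286000, r_a2 = 130.317000
no profile shift: α' = α, a' = a
action lengths: √(r_a1²−r_b1²) = 26.047160, √(r_a2²−r_b2²) = 50.727525
base pitch p_b = π·m·cos α = 11.784751
CR = (26.047160 + 50.727525 − 177.705000·sin 18.21100°)/11.784751 = 1.802227
contact ratio ≈ 1.8022

1.8022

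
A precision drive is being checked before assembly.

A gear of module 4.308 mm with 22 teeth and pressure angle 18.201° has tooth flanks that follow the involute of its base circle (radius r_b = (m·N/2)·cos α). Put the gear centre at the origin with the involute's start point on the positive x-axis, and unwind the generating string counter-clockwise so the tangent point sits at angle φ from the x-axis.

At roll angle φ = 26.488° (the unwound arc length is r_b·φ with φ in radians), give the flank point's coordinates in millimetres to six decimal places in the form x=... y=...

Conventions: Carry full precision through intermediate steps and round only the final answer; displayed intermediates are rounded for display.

single-mesh involute tooth geometry (22T wheel at module 4.308)
pitch radius r_p = m·N/2 = 4.308·22/2 = 47.388000
base radius r_b = r_p·cos α = 47.388000·cos 18.201° = 45.017017
roll angle φ = 26.488° = 0.46230281 rad
x = r_b·(cos φ + φ·sin φ) = 49.573624
y = r_b·(sin φ − φ·cos φ) = 1.451191

x=49.573624 y=1.451191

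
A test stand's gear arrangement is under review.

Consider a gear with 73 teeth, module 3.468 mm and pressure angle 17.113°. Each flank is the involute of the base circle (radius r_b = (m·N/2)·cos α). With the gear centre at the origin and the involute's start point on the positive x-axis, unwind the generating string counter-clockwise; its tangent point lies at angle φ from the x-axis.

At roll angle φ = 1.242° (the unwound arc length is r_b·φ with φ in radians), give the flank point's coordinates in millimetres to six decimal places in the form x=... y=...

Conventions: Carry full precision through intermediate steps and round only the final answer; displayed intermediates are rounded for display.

topology: single-mesh involute geometry — m = 3.468, N = 73
pitch radius r_p = m·N/2 = 3.468·73/2 = 126.582000
base radius r_b = r_p·cos α = 126.582000·cos 17.113° = 120.977743
roll angle φ = 1.242° = 0.02167699 rad
x = r_b·(cos φ + φ·sin φ) = 121.006163
y = r_b·(sin φ − φ·cos φ) = 0.000411

x=121.006163 y=0.000411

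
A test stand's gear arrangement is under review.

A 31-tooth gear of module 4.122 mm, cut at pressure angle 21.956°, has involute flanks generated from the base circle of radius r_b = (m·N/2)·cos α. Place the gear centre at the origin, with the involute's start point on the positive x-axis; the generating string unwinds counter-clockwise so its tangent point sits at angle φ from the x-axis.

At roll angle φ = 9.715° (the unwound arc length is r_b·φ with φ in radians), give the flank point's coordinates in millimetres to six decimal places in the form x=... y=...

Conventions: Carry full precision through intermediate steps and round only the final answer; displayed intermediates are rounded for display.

single-mesh involute tooth geometry (31T wheel at module 4.122)
pitch radius r_p = m·N/2 = 4.122·31/2 = 63.891000
base radius r_b = r_p·cos α = 63.891000·cos 21.956° = 59.257066
roll angle φ = 9.715° = 0.16955874 rad
x = r_b·(cos φ + φ·sin φ) = 60.102779
y = r_b·(sin φ − φ·cos φ) = 0.096013

x=60.102779 y=0.096013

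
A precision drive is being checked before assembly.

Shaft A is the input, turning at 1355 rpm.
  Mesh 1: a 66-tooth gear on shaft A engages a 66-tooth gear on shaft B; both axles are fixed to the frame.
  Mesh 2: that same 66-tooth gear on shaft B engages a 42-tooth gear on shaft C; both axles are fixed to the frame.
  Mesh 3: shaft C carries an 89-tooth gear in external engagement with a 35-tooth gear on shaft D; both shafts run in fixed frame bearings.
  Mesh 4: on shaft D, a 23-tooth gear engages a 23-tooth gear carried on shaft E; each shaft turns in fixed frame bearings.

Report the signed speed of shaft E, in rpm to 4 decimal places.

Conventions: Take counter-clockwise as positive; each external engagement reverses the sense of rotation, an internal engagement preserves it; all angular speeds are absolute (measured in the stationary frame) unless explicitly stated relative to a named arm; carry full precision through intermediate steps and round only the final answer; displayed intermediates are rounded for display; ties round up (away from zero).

topology: fixed-axis compound train — 4 meshes, A→E
mesh 1 [66T→66T]: ω = 1355.0000×66/66 = 1355.0000 rpm, sense flips to −
mesh 2 [66T→42T]: ω = 1355.0000×66/42 = 2129.2857 rpm, sense flips to +
mesh 3 [89T→35T]: ω = 2129.2857×89/35 = 5414.4694 rpm, sense flips to −
mesh 4 [23T→23T]: ω = 5414.4694×23/23 = 5414.4694 rpm, sense flips to +
signed output speed = +5414.4694 rpm

+5414.4694 rpm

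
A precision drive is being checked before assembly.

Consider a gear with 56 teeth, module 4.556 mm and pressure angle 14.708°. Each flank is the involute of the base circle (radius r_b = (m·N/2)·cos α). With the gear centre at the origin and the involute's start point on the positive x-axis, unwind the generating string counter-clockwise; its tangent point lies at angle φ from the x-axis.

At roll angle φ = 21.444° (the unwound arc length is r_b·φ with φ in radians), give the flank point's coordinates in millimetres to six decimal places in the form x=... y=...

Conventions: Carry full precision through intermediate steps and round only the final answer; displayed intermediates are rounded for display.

class = single-mesh tooth geometry [base-circle involute, m = 4.556, 56T]
pitch radius r_p = m·N/2 = 4.556·56/2 = 127.568000
base radius r_b = r_p·cos α = 127.568000·cos 14.708° = 123.387892
roll angle φ = 21.444° = 0.37426840 rad
x = r_b·(cos φ + φ·sin φ) = 131.729499
y = r_b·(sin φ − φ·cos φ) = 2.126205

x=131.729499 y=2.126205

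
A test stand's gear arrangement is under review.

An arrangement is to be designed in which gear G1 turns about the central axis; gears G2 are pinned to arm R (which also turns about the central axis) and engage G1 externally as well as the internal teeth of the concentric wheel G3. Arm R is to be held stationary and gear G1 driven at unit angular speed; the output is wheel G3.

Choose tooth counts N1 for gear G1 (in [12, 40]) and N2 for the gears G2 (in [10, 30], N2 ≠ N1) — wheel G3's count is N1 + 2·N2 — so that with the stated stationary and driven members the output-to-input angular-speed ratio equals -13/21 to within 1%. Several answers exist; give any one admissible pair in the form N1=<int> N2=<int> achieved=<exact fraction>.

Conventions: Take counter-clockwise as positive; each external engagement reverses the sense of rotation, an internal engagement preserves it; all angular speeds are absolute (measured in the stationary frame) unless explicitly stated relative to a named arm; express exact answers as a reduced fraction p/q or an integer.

topology: planetary set — design target -13/21, arm = carrier (Willis)
Willis with ω_arm = 0: ω_ring/ω_sun = −N1/N3; set equal to -13/21  ⇒  N3/N1 = −1/(-13/21) = 21/13
N3 = N1 + 2·N2  ⇒  N2/N1 = (N3/N1 − 1)/2 = (21/13 − 1)/2 = 4/13
smallest multiple with N1 ≥ 12 and N2 ≥ 10: k = 3  ⇒  N1 = 3·13 = 39, N2 = 3·4 = 12 (N1 ≤ 40, N2 ≤ 30, N2 ≠ N1 ✓), N3 = 39 + 2·12 = 63
check: −N1/N3 with N1 = 39, N3 = 63 gives -13/21; |achieved − target| = 0 ≤ 13/2100 ✓

N1=39 N2=12 achieved=-13/21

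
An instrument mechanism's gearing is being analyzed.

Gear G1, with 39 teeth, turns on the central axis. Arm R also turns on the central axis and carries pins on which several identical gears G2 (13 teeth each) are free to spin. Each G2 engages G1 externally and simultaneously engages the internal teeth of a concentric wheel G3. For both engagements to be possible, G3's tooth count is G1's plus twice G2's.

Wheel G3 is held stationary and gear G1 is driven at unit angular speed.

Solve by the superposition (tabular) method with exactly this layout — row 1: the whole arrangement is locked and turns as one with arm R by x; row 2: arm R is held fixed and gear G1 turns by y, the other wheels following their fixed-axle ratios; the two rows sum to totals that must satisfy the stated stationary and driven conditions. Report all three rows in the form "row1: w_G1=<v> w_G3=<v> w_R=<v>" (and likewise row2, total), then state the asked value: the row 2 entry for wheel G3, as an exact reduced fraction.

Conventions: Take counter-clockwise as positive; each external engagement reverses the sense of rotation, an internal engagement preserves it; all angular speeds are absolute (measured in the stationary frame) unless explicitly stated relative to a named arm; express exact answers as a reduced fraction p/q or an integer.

class = planetary set [G3 = 39+2·13 = 65; Willis about the carrier]
row 1: whole set turns with the arm by x
row 2 (arm held, sun turns y): ω_ring = −(39/65)·y, ω_arm = 0
boundary: total ω_ring = x − (39/65)·y = 0 and total ω_sun = x + y = 1  ⇒  y = 5/8, x = 3/8
row 2 ring = −(39/65)·5/8 = -3/8
totals (row 1 + row 2): sun 3/8 + 5/8 = 1, ring 3/8 + (-3/8) = 0, arm 3/8 + 0 = 3/8
asked cell (row2, ring) = -3/8

row1: w_G1=3/8 w_G3=3/8 w_R=3/8
row2: w_G1=5/8 w_G3=-3/8 w_R=0
total: w_G1=1 w_G3=0 w_R=3/8
asked value: -3/8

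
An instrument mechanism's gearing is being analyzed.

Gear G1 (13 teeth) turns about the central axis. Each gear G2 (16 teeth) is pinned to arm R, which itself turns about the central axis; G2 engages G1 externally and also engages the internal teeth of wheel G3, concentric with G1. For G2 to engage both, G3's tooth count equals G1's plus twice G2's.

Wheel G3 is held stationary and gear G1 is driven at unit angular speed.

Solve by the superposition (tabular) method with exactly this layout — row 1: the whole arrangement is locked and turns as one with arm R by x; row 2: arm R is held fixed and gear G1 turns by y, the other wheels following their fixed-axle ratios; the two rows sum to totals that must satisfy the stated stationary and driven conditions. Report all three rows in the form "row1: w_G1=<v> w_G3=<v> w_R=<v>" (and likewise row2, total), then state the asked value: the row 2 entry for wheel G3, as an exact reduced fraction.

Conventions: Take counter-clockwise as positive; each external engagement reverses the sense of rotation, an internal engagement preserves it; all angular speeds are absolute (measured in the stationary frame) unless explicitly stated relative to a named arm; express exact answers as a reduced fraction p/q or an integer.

row1: w_G1=13/58 w_G3=13/58 w_R=13/58
row2: w_G1=45/58 w_G3=-13/58 w_R=0
total: w_G1=1 w_G3=0 w_R=13/58
asked value: -13/58

recognized (axles ride arm R): planetary set, 13/16/45 teeth
row 1 — lock + rotate with arm: ω_sun = ω_ring = ω_arm = x
row 2: sun turns y, ring = −(13/45)·y, arm 0
boundary: total ω_ring = x − (13/45)·y = 0 and total ω_sun = x + y = 1  ⇒  y = 45/58, x = 13/58
row 2 ring = −(13/45)·45/58 = -13/58
totals (row 1 + row 2): sun 13/58 + 45/58 = 1, ring 13/58 + (-13/58) = 0, arm 13/58 + 0 = 13/58
asked cell (row2, ring) = -13/58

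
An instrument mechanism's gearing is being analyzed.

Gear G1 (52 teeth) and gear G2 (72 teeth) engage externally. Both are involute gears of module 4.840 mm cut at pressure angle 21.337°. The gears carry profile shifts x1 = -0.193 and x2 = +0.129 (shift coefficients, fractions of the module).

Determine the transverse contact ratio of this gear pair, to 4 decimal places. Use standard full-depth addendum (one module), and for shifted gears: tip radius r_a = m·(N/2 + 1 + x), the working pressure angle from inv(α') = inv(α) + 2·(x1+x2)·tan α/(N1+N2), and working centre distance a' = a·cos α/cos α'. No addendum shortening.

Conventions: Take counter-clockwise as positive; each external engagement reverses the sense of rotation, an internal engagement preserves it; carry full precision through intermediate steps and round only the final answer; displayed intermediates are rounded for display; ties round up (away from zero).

1.7271

class = single-mesh tooth geometry [involute pair 52T × 72T, m = 4.840]
base radii: r_b1 = 117.214480, r_b2 = 162.296973
tip radii: r_a1 = 129.745880, r_a2 = 179.704360
inv(α') = inv(21.337°) + 2·(-0.193+0.129)·tan α/(52+72) = 0.01782370  ⇒  α' = 21.18440°
a' = a·cos α / cos α' = 300.0800·cos 21.337°/cos 21.18440° = 299.769182
action lengths: √(r_a1²−r_b1²) = 55.630558, √(r_a2²−r_b2²) = 77.157952
base pitch p_b = π·m·cos α = 14.163083
CR = (55.630558 + 77.157952 − 299.769182·sin 21.18440°)/14.163083 = 1.727076
contact ratio ≈ 1.7271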